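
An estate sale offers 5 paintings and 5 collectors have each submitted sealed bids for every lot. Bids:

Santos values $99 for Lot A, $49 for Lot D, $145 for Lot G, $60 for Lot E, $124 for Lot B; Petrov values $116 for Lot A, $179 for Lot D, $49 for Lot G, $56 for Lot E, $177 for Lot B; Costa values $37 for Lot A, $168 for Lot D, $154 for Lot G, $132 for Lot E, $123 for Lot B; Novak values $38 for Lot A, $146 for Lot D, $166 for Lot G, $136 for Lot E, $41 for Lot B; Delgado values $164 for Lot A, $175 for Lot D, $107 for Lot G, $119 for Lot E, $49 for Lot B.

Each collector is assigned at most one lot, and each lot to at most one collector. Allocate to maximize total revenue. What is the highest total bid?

This is a one-to-one assignment (maximum-weight bipartite matching).
Optimal: Santos→Lot G ($145), Petrov→Lot B ($177), Costa→Lot D ($168), Novak→Lot E ($136), Delgado→Lot A ($164) — total 145+177+168+136+164 = $790.
Row-greedy (each collector in turn takes its best remaining lot) gives $661, worse by 129.
Swapping Delgado↔Novak (Delgado→Lot E $119, Novak→Lot A $38) loses 143.
Checked against all permutations: $790 is optimal.

Maximum total: $790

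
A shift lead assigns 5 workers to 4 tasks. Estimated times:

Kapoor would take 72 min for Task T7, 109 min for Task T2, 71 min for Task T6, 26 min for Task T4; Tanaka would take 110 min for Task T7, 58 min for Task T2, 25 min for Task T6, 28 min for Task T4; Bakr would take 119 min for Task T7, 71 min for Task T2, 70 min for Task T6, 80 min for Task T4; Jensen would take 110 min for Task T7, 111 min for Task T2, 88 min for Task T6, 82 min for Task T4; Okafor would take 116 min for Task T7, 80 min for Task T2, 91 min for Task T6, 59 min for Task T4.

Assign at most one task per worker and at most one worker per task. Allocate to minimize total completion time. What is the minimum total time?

Minimum total: 227 min

This is the linear assignment problem.
Optimal: Kapoor→Task T7 (72 min), Bakr→Task T2 (71 min), Tanaka→Task T6 (25 min), Okafor→Task T4 (59 min) — total 72+71+25+59 = 227 min.
Min-entry greedy (repeatedly take the single cheapest remaining cell) gives 232 min, worse by 5.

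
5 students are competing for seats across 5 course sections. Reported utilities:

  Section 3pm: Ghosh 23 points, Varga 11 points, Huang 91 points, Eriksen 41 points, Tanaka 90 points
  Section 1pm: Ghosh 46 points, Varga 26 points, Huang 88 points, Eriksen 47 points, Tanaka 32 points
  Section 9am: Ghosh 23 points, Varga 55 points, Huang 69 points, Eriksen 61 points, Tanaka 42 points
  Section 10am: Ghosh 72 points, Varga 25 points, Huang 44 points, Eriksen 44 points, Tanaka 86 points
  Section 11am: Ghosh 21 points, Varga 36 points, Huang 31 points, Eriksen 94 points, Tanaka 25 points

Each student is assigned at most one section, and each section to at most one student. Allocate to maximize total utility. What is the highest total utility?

Optimal: Ghosh→Section 10am (72 points), Varga→Section 9am (55 points), Huang→Section 1pm (88 points), Eriksen→Section 11am (94 points), Tanaka→Section 3pm (90 points) — total 72+55+88+94+90 = 399 points.
Row-greedy (each student in turn takes its best remaining section) gives 344 points, worse by 55.
Next-best assignment: Ghosh→Section 1pm, Varga→Section 9am, Huang→Section 3pm, Eriksen→Section 11am, Tanaka→Section 10am = 372 points.
Swapping Huang↔Ghosh (Huang→Section 10am 44 points, Ghosh→Section 1pm 46 points) loses 70.
No other one-to-one assignment exceeds 399 points.

Max total: 399 points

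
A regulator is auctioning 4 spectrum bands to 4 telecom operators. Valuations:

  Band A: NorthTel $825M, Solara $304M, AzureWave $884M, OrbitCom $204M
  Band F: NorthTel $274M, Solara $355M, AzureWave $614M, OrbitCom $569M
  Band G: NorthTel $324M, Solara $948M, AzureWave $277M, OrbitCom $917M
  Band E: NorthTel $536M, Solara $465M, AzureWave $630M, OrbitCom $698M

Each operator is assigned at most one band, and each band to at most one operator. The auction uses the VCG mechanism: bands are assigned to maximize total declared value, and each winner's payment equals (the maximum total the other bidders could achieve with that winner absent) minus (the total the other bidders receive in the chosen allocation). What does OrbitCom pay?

OrbitCom pays $16M.

Efficient allocation: NorthTel→Band A ($825M), Solara→Band G ($948M), AzureWave→Band F ($614M), OrbitCom→Band E ($698M); total welfare W = $3085M.
OrbitCom receives Band E at value $698M, so the others get W − 698 = $2387M.
Without OrbitCom: best allocation of the remaining 3 bidders over all 4 bands is NorthTel→Band A ($825M), Solara→Band G ($948M), AzureWave→Band E ($630M), total $2403M.
VCG payment = (others' best without OrbitCom) − (others' welfare with OrbitCom) = 2403 − 2387 = $16M.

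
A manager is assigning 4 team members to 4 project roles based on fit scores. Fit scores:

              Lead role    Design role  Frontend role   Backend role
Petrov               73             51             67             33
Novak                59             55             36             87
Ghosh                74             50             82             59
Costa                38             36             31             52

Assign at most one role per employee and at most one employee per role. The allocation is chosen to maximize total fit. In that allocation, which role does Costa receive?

Optimal: Petrov→Lead role (73 pts), Novak→Backend role (87 pts), Ghosh→Frontend role (82 pts), Costa→Design role (36 pts) — total 73+87+82+36 = 278 pts.
Column-greedy (each role in turn goes to its best remaining employee) gives 248 pts, worse by 30.
Every other assignment is strictly worse.
Costa's own top role is Backend role (52 pts), but forcing Costa→Backend role and reassigning the rest optimally gives only 262 pts — worse by 16.

Costa receives Design role.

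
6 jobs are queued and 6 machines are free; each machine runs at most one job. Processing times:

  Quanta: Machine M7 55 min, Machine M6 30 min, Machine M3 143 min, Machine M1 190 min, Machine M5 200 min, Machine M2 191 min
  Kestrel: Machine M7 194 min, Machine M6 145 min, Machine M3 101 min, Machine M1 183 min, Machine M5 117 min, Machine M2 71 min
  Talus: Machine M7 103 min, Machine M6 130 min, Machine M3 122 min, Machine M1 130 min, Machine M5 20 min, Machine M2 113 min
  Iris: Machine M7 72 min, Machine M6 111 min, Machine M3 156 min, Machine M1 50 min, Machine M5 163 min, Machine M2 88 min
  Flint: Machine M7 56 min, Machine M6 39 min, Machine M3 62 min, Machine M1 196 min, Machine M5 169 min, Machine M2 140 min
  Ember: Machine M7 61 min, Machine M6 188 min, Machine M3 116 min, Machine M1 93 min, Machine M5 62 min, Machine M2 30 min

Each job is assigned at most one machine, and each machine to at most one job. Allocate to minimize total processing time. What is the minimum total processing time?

Minimum total: 287 min

Optimal: Quanta→Machine M6 (30 min), Kestrel→Machine M3 (101 min), Talus→Machine M5 (20 min), Iris→Machine M1 (50 min), Flint→Machine M7 (56 min), Ember→Machine M2 (30 min) — total 30+101+20+50+56+30 = 287 min.
Row-greedy (each job in turn takes its cheapest remaining machine) gives 343 min, worse by 56.
Next-best assignment: Quanta→Machine M6, Kestrel→Machine M2, Talus→Machine M5, Iris→Machine M1, Flint→Machine M3, Ember→Machine M7 = 294 min.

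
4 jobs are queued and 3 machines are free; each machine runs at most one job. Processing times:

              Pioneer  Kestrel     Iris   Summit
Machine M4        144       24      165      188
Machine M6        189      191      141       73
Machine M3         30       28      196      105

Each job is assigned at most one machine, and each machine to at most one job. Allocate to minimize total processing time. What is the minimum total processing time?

Treat this as an assignment problem: match each job to one machine.
Optimal: Kestrel→Machine M4 (24 min), Summit→Machine M6 (73 min), Pioneer→Machine M3 (30 min) — total 24+73+30 = 127 min.
Row-greedy (each job in turn takes its cheapest remaining machine) gives 195 min, worse by 68.
Next-best assignment: Kestrel→Machine M4, Iris→Machine M6, Pioneer→Machine M3 = 195 min.
No other one-to-one assignment undercuts 127 min.

Min total: 127 min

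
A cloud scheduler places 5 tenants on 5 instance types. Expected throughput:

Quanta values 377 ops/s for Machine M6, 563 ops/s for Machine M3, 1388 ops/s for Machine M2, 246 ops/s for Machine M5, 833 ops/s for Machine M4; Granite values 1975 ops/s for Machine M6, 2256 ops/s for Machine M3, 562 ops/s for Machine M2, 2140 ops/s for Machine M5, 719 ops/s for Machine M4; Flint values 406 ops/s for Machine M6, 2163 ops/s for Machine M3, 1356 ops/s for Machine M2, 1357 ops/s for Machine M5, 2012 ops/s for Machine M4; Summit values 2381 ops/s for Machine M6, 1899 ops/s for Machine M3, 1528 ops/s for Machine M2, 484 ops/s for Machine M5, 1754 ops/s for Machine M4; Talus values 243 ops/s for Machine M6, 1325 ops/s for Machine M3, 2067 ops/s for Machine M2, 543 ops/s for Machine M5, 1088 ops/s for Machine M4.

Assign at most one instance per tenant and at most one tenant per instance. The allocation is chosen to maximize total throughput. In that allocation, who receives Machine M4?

Quanta receives Machine M4.

This is the linear assignment problem.
Optimal: Quanta→Machine M4 (833 ops/s), Granite→Machine M5 (2140 ops/s), Flint→Machine M3 (2163 ops/s), Summit→Machine M6 (2381 ops/s), Talus→Machine M2 (2067 ops/s) — total 833+2140+2163+2381+2067 = 9584 ops/s.
Column-greedy (each instance in turn goes to its best remaining tenant) gives 8894 ops/s, worse by 690.
Swapping Talus↔Summit (Talus→Machine M6 243 ops/s, Summit→Machine M2 1528 ops/s) loses 2677.
Quanta's own top instance is Machine M2 (1388 ops/s), but forcing Quanta→Machine M2 and reassigning the rest optimally gives only 9246 ops/s — worse by 338.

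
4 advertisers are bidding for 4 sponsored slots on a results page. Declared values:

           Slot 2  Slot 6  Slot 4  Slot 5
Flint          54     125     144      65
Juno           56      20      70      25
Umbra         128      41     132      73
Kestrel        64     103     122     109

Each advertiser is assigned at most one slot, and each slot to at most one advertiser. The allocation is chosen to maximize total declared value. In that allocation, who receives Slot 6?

Flint receives Slot 6.

Optimal: Flint→Slot 6 ($125), Juno→Slot 4 ($70), Umbra→Slot 2 ($128), Kestrel→Slot 5 ($109) — total 125+70+128+109 = $432.
Next-best assignment: Flint→Slot 6, Juno→Slot 2, Umbra→Slot 4, Kestrel→Slot 5 = $422.
No other one-to-one assignment exceeds $432.
Flint's own top slot is Slot 4 ($144), but forcing Flint→Slot 4 and reassigning the rest optimally gives only $401 — worse by 31.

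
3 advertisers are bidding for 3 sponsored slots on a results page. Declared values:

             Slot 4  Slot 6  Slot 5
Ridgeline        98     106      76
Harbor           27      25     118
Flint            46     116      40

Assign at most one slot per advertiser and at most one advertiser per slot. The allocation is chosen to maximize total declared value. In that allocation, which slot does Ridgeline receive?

Ridgeline receives Slot 4.

Treat this as an assignment problem: match each advertiser to one slot.
Optimal: Ridgeline→Slot 4 ($98), Harbor→Slot 5 ($118), Flint→Slot 6 ($116) — total 98+118+116 = $332.
Row-greedy (each advertiser in turn takes its best remaining slot) gives $270, worse by 62.
Swapping Flint↔Harbor (Flint→Slot 5 $40, Harbor→Slot 6 $25) loses 169.
Ridgeline's own top slot is Slot 6 ($106), but forcing Ridgeline→Slot 6 and reassigning the rest optimally gives only $270 — worse by 62.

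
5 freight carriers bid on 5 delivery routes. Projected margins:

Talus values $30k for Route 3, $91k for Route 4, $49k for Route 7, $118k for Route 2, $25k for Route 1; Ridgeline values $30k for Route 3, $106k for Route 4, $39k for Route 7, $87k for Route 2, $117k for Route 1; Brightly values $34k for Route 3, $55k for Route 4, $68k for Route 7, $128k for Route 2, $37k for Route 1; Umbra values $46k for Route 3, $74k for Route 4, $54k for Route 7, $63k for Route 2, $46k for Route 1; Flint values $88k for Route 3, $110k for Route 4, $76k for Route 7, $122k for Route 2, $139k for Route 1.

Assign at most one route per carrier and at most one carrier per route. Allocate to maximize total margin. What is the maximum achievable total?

Optimal: Talus→Route 4 ($91k), Ridgeline→Route 1 ($117k), Brightly→Route 2 ($128k), Umbra→Route 7 ($54k), Flint→Route 3 ($88k) — total 91+117+128+54+88 = $478k.
Row-greedy (each carrier in turn takes its best remaining route) gives $465k, worse by 13.
Next-best assignment: Talus→Route 2, Ridgeline→Route 4, Brightly→Route 7, Umbra→Route 3, Flint→Route 1 = $477k.

Max total: $478k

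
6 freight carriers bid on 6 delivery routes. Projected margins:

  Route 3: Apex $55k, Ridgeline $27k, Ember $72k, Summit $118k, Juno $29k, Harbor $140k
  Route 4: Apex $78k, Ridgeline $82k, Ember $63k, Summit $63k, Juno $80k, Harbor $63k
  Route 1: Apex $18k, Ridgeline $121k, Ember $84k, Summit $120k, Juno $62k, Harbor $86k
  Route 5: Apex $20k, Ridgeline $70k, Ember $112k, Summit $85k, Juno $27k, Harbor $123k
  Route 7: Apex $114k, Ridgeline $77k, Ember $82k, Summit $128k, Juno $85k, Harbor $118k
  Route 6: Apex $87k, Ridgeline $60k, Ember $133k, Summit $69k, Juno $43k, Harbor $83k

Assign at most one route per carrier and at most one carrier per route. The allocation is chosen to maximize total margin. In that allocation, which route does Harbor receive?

This is the linear assignment problem.
Optimal: Apex→Route 7 ($114k), Ridgeline→Route 1 ($121k), Ember→Route 6 ($133k), Summit→Route 3 ($118k), Juno→Route 4 ($80k), Harbor→Route 5 ($123k) — total 114+121+133+118+80+123 = $689k.
Max-entry greedy (repeatedly take the single best remaining cell) gives $622k, worse by 67.
Harbor's own top route is Route 3 ($140k), but forcing Harbor→Route 3 and reassigning the rest optimally gives only $673k — worse by 16.

Harbor receives Route 5.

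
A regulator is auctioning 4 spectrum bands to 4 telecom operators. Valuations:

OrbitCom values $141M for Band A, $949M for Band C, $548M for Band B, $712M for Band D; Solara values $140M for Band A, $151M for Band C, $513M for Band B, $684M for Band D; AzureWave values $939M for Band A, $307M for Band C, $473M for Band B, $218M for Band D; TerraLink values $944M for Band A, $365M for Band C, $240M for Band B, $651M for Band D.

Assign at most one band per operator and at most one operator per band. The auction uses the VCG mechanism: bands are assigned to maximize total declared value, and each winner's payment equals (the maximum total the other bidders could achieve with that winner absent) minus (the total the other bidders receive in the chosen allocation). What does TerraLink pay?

TerraLink pays $171M.

Efficient allocation: OrbitCom→Band C ($949M), Solara→Band B ($513M), AzureWave→Band A ($939M), TerraLink→Band D ($651M); total welfare W = $3052M.
TerraLink receives Band D at value $651M, so the others get W − 651 = $2401M.
Without TerraLink: best allocation of the remaining 3 bidders over all 4 bands is OrbitCom→Band C ($949M), Solara→Band D ($684M), AzureWave→Band A ($939M), total $2572M.
VCG payment = (others' best without TerraLink) − (others' welfare with TerraLink) = 2572 − 2401 = $171M.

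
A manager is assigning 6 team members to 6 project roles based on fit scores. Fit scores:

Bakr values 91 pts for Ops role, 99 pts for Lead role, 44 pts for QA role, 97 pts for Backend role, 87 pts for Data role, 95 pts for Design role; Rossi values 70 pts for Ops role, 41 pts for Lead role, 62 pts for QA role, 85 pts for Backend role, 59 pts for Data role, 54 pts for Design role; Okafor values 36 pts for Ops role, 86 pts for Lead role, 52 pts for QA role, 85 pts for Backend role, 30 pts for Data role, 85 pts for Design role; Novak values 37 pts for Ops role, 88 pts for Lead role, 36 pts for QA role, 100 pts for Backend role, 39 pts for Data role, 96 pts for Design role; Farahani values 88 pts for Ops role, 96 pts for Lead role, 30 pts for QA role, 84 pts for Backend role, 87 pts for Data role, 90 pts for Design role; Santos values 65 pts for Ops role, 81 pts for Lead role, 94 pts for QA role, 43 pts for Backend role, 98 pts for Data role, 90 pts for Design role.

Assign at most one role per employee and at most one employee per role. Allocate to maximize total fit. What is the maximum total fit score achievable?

This is the linear assignment problem.
Optimal: Bakr→Ops role (91 pts), Rossi→Backend role (85 pts), Okafor→Lead role (86 pts), Novak→Design role (96 pts), Farahani→Data role (87 pts), Santos→QA role (94 pts) — total 91+85+86+96+87+94 = 539 pts.
Next-best assignment: Bakr→Data role, Rossi→Backend role, Okafor→Lead role, Novak→Design role, Farahani→Ops role, Santos→QA role = 536 pts.

Max total: 539 pts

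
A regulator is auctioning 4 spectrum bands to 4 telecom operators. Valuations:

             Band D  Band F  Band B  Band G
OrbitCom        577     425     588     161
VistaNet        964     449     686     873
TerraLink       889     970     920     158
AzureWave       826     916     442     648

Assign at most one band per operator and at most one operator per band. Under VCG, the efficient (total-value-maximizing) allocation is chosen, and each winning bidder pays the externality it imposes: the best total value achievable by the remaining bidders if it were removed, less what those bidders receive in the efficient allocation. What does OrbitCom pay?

OrbitCom pays $91M.

Efficient allocation: OrbitCom→Band D ($577M), VistaNet→Band G ($873M), TerraLink→Band B ($920M), AzureWave→Band F ($916M); total welfare W = $3286M.
OrbitCom receives Band D at value $577M, so the others get W − 577 = $2709M.
Without OrbitCom: best allocation of the remaining 3 bidders over all 4 bands is VistaNet→Band D ($964M), TerraLink→Band B ($920M), AzureWave→Band F ($916M), total $2800M.
VCG payment = (others' best without OrbitCom) − (others' welfare with OrbitCom) = 2800 − 2709 = $91M.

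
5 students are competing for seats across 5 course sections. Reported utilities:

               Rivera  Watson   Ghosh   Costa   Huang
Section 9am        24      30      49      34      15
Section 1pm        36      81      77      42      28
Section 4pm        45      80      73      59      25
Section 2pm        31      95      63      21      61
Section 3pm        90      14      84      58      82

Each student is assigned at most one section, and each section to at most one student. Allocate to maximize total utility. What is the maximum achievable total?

Optimal: Rivera→Section 3pm (90 points), Watson→Section 4pm (80 points), Ghosh→Section 1pm (77 points), Costa→Section 9am (34 points), Huang→Section 2pm (61 points) — total 90+80+77+34+61 = 342 points.
Column-greedy (each section in turn goes to its best remaining student) gives 340 points, worse by 2.
Checked against all permutations: 342 points is optimal.

Max total: 342 points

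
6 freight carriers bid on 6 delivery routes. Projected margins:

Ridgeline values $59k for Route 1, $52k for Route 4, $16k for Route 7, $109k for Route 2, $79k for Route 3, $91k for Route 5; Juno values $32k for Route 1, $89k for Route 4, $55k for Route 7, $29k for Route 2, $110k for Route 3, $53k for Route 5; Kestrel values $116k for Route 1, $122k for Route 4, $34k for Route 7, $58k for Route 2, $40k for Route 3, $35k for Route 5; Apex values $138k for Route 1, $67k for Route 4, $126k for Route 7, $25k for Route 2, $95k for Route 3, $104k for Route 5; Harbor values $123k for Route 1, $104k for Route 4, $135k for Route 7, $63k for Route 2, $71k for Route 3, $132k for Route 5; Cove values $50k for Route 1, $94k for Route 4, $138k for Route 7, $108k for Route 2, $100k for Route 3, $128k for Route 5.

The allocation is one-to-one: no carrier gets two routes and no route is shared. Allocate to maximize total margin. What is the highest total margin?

Optimal: Ridgeline→Route 2 ($109k), Juno→Route 3 ($110k), Kestrel→Route 4 ($122k), Apex→Route 1 ($138k), Harbor→Route 5 ($132k), Cove→Route 7 ($138k) — total 109+110+122+138+132+138 = $749k.
Row-greedy (each carrier in turn takes its best remaining route) gives $742k, worse by 7.
Next-best assignment: Ridgeline→Route 2, Juno→Route 3, Kestrel→Route 4, Apex→Route 1, Harbor→Route 7, Cove→Route 5 = $742k.
Swapping Cove↔Ridgeline (Cove→Route 2 $108k, Ridgeline→Route 7 $16k) loses 123.
No other one-to-one assignment exceeds $749k.

Max total: $749k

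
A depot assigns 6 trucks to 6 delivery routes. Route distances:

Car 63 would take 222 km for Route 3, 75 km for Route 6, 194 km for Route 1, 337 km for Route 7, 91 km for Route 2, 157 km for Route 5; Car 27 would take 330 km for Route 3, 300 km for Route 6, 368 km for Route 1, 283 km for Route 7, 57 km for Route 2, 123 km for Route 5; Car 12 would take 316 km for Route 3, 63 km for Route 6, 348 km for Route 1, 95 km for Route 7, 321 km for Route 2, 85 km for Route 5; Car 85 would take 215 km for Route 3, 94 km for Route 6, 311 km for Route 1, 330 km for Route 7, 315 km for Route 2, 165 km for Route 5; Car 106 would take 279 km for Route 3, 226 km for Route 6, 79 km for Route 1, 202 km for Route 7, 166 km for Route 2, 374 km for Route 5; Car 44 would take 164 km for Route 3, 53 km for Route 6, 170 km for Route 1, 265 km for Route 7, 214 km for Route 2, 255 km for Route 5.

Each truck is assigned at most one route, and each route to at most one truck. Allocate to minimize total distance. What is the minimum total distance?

Min total: 635 km

Optimal: Car 63→Route 6 (75 km), Car 27→Route 2 (57 km), Car 12→Route 7 (95 km), Car 85→Route 5 (165 km), Car 106→Route 1 (79 km), Car 44→Route 3 (164 km) — total 75+57+95+165+79+164 = 635 km.
Row-greedy (each truck in turn takes its cheapest remaining route) gives 776 km, worse by 141.
Next-best assignment: Car 63→Route 2, Car 27→Route 5, Car 12→Route 7, Car 85→Route 6, Car 106→Route 1, Car 44→Route 3 = 646 km.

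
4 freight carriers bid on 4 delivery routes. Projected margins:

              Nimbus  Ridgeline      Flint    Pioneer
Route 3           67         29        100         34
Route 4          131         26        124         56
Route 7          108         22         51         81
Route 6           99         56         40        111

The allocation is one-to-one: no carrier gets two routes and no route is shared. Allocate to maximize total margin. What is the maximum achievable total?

Max total: $372k

This is a one-to-one assignment (maximum-weight bipartite matching).
Optimal: Nimbus→Route 7 ($108k), Ridgeline→Route 3 ($29k), Flint→Route 4 ($124k), Pioneer→Route 6 ($111k) — total 108+29+124+111 = $372k.
Row-greedy (each carrier in turn takes its best remaining route) gives $368k, worse by 4.
Swapping Ridgeline↔Flint (Ridgeline→Route 4 $26k, Flint→Route 3 $100k) loses 27.
Checked against all permutations: $372k is optimal.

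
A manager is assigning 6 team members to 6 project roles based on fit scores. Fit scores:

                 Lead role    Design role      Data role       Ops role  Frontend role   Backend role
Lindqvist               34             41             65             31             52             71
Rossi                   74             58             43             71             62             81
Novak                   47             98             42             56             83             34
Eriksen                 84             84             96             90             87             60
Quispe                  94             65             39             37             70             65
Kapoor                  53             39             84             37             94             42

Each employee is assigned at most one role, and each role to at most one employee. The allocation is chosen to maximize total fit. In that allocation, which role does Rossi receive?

Rossi receives Ops role.

This is a one-to-one assignment (maximum-weight bipartite matching).
Optimal: Lindqvist→Backend role (71 pts), Rossi→Ops role (71 pts), Novak→Design role (98 pts), Eriksen→Data role (96 pts), Quispe→Lead role (94 pts), Kapoor→Frontend role (94 pts) — total 71+71+98+96+94+94 = 524 pts.
Row-greedy (each employee in turn takes its best remaining role) gives 446 pts, worse by 78.
Swapping Novak↔Lindqvist (Novak→Backend role 34 pts, Lindqvist→Design role 41 pts) loses 94.
No other one-to-one assignment exceeds 524 pts.
Rossi's own top role is Backend role (81 pts), but forcing Rossi→Backend role and reassigning the rest optimally gives only 522 pts — worse by 2.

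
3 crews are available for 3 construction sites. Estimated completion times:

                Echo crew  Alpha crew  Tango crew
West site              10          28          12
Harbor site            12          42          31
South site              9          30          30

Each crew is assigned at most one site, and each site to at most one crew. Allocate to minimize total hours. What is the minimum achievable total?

Minimum total: 54 hours

Optimal: Echo crew→Harbor site (12 hours), Alpha crew→South site (30 hours), Tango crew→West site (12 hours) — total 12+30+12 = 54 hours.
Row-greedy (each crew in turn takes its cheapest remaining site) gives 68 hours, worse by 14.
Checked against all permutations: 54 hours is optimal.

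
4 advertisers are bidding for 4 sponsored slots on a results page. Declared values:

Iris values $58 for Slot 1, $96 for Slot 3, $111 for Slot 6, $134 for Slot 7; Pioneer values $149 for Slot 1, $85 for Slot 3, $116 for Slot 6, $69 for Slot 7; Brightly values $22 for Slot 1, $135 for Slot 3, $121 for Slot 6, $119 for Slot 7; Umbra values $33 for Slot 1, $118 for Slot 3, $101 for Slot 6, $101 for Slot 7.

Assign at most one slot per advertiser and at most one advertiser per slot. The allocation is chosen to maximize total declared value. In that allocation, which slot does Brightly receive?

This is a one-to-one assignment (maximum-weight bipartite matching).
Optimal: Iris→Slot 7 ($134), Pioneer→Slot 1 ($149), Brightly→Slot 6 ($121), Umbra→Slot 3 ($118) — total 134+149+121+118 = $522.
Max-entry greedy (repeatedly take the single best remaining cell) gives $519, worse by 3.
No other one-to-one assignment exceeds $522.
Brightly's own top slot is Slot 3 ($135), but forcing Brightly→Slot 3 and reassigning the rest optimally gives only $519 — worse by 3.

Brightly receives Slot 6.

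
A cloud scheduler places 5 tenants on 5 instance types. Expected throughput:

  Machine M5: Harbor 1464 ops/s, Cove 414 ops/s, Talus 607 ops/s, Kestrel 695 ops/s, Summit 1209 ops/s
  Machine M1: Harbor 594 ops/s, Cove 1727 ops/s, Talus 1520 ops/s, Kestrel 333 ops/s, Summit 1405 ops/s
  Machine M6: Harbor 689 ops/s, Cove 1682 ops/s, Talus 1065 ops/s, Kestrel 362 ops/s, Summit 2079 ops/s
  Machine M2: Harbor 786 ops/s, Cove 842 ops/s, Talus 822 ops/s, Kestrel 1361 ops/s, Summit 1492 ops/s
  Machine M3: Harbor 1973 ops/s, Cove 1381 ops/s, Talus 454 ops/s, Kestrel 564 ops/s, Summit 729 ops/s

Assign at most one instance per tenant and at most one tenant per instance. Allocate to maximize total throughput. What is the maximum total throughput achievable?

Optimal: Harbor→Machine M5 (1464 ops/s), Cove→Machine M3 (1381 ops/s), Talus→Machine M1 (1520 ops/s), Kestrel→Machine M2 (1361 ops/s), Summit→Machine M6 (2079 ops/s) — total 1464+1381+1520+1361+2079 = 7805 ops/s.
Column-greedy (each instance in turn goes to its best remaining tenant) gives 7085 ops/s, worse by 720.
Next-best assignment: Harbor→Machine M3, Cove→Machine M1, Talus→Machine M5, Kestrel→Machine M2, Summit→Machine M6 = 7747 ops/s.
Swapping Harbor↔Summit (Harbor→Machine M6 689 ops/s, Summit→Machine M5 1209 ops/s) loses 1645.

Max total: 7805 ops/s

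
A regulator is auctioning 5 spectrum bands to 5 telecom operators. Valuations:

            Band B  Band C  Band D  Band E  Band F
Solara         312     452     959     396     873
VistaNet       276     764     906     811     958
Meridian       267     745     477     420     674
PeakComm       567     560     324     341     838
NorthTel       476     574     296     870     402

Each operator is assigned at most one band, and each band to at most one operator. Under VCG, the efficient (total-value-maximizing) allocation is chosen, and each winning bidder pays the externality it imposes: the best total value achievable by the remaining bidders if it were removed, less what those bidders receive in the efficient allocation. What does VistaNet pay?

Efficient allocation: Solara→Band D ($959M), VistaNet→Band F ($958M), Meridian→Band C ($745M), PeakComm→Band B ($567M), NorthTel→Band E ($870M); total welfare W = $4099M.
VistaNet receives Band F at value $958M, so the others get W − 958 = $3141M.
Without VistaNet: best allocation of the remaining 4 bidders over all 5 bands is Solara→Band D ($959M), Meridian→Band C ($745M), PeakComm→Band F ($838M), NorthTel→Band E ($870M), total $3412M.
VCG payment = (others' best without VistaNet) − (others' welfare with VistaNet) = 3412 − 3141 = $271M.

VistaNet pays $271M.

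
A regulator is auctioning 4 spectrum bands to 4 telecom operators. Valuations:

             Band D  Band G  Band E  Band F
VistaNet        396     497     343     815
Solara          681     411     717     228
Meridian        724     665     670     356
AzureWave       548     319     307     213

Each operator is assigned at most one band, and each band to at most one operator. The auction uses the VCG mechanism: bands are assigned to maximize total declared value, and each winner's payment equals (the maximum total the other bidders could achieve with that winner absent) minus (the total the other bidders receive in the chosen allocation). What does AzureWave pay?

Efficient allocation: VistaNet→Band F ($815M), Solara→Band E ($717M), Meridian→Band G ($665M), AzureWave→Band D ($548M); total welfare W = $2745M.
AzureWave receives Band D at value $548M, so the others get W − 548 = $2197M.
Without AzureWave: best allocation of the remaining 3 bidders over all 4 bands is VistaNet→Band F ($815M), Solara→Band E ($717M), Meridian→Band D ($724M), total $2256M.
VCG payment = (others' best without AzureWave) − (others' welfare with AzureWave) = 2256 − 2197 = $59M.

AzureWave pays $59M.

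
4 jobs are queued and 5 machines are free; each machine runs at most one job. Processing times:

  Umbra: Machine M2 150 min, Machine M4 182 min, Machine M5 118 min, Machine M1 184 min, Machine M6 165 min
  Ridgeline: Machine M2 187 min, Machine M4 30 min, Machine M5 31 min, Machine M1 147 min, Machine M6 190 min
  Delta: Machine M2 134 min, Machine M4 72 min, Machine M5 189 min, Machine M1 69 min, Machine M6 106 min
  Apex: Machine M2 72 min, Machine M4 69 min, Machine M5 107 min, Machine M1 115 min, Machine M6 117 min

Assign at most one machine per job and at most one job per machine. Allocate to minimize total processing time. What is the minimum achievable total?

This is a one-to-one assignment (minimum-cost bipartite matching).
Optimal: Umbra→Machine M5 (118 min), Ridgeline→Machine M4 (30 min), Delta→Machine M1 (69 min), Apex→Machine M2 (72 min) — total 118+30+69+72 = 289 min.
Next-best assignment: Umbra→Machine M2, Ridgeline→Machine M5, Delta→Machine M1, Apex→Machine M4 = 319 min.
Swapping Umbra↔Ridgeline (Umbra→Machine M4 182 min, Ridgeline→Machine M5 31 min) adds 65.

Min total: 289 min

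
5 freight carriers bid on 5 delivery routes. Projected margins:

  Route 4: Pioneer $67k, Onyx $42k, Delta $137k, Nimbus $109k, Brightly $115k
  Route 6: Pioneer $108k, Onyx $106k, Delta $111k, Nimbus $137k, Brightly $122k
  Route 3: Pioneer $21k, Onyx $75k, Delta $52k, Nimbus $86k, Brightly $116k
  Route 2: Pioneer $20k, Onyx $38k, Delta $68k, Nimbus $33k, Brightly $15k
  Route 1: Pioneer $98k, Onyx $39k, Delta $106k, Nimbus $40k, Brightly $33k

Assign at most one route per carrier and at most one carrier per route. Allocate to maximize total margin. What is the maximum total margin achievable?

Max total: $526k

This is a one-to-one assignment (maximum-weight bipartite matching).
Optimal: Pioneer→Route 1 ($98k), Onyx→Route 2 ($38k), Delta→Route 4 ($137k), Nimbus→Route 6 ($137k), Brightly→Route 3 ($116k) — total 98+38+137+137+116 = $526k.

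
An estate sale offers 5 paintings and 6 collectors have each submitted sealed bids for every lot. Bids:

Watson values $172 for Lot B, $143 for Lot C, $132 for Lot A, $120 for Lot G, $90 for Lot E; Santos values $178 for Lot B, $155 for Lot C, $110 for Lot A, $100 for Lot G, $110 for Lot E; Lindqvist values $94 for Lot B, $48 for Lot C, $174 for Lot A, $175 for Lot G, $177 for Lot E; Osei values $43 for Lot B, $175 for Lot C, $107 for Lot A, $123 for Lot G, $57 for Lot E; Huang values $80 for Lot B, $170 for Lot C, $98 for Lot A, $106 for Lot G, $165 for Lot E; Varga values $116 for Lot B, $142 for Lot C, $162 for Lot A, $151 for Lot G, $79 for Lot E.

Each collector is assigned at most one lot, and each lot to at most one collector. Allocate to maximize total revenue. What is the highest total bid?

Maximum total: $855

Treat this as an assignment problem: match each collector to one lot.
Optimal: Santos→Lot B ($178), Osei→Lot C ($175), Varga→Lot A ($162), Lindqvist→Lot G ($175), Huang→Lot E ($165) — total 178+175+162+175+165 = $855.
Max-entry greedy (repeatedly take the single best remaining cell) gives $812, worse by 43.
Checked against all permutations: $855 is optimal.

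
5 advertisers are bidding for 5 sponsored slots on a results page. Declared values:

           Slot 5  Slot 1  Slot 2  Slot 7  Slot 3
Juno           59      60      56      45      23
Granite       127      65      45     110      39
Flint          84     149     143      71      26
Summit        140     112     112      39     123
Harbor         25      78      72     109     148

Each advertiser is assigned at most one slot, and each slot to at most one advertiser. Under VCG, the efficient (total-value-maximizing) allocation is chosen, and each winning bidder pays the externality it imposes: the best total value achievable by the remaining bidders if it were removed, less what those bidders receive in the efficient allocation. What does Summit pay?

Summit pays $17.

Efficient allocation: Juno→Slot 2 ($56), Granite→Slot 7 ($110), Flint→Slot 1 ($149), Summit→Slot 5 ($140), Harbor→Slot 3 ($148); total welfare W = $603.
Summit receives Slot 5 at value $140, so the others get W − 140 = $463.
Without Summit: best allocation of the remaining 4 bidders over all 5 slots is Juno→Slot 2 ($56), Granite→Slot 5 ($127), Flint→Slot 1 ($149), Harbor→Slot 3 ($148), total $480.
VCG payment = (others' best without Summit) − (others' welfare with Summit) = 480 − 463 = $17.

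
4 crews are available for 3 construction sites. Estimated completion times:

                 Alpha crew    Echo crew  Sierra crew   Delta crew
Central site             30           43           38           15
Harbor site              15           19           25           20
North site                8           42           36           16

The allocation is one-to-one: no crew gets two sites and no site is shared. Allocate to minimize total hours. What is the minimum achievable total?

This is the linear assignment problem.
Optimal: Delta crew→Central site (15 hours), Echo crew→Harbor site (19 hours), Alpha crew→North site (8 hours) — total 15+19+8 = 42 hours.
Column-greedy (each site in turn goes to its cheapest remaining crew) gives 66 hours, worse by 24.
Swapping Alpha crew↔Echo crew (Alpha crew→Harbor site 15 hours, Echo crew→North site 42 hours) adds 30.
No other one-to-one assignment undercuts 42 hours.

Minimum total: 42 hours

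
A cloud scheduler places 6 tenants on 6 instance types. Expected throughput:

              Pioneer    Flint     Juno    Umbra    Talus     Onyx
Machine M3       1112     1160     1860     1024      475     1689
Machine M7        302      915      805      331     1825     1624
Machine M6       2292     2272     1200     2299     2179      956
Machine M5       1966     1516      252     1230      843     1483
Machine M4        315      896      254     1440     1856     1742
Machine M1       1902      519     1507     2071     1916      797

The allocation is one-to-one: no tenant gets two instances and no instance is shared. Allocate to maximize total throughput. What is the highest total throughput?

Maximum total: 11736 ops/s

This is a one-to-one assignment (maximum-weight bipartite matching).
Optimal: Pioneer→Machine M5 (1966 ops/s), Flint→Machine M6 (2272 ops/s), Juno→Machine M3 (1860 ops/s), Umbra→Machine M1 (2071 ops/s), Talus→Machine M7 (1825 ops/s), Onyx→Machine M4 (1742 ops/s) — total 1966+2272+1860+2071+1825+1742 = 11736 ops/s.
Checked against all permutations: 11736 ops/s is optimal.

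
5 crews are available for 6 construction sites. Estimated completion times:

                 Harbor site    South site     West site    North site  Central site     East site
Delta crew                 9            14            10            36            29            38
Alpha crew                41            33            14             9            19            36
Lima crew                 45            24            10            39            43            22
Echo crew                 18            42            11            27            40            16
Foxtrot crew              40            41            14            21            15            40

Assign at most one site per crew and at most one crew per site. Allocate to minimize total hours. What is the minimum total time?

Min total: 59 hours

This is the linear assignment problem.
Optimal: Delta crew→Harbor site (9 hours), Alpha crew→North site (9 hours), Lima crew→West site (10 hours), Echo crew→East site (16 hours), Foxtrot crew→Central site (15 hours) — total 9+9+10+16+15 = 59 hours.
Column-greedy (each site in turn goes to its cheapest remaining crew) gives 68 hours, worse by 9.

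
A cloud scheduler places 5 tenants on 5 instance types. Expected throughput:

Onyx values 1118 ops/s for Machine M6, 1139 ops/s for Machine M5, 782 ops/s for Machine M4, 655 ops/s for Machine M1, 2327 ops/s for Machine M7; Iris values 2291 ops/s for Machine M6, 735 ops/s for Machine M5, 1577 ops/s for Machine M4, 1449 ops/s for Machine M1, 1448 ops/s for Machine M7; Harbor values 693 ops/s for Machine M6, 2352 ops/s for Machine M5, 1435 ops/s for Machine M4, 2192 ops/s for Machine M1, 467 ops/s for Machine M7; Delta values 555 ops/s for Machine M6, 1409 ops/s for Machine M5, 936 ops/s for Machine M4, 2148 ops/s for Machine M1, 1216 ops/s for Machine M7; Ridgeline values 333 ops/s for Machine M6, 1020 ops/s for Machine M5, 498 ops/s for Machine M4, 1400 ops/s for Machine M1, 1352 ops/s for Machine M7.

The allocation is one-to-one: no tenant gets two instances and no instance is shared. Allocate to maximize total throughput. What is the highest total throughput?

Max total: 9616 ops/s

Optimal: Onyx→Machine M7 (2327 ops/s), Iris→Machine M6 (2291 ops/s), Harbor→Machine M5 (2352 ops/s), Delta→Machine M1 (2148 ops/s), Ridgeline→Machine M4 (498 ops/s) — total 2327+2291+2352+2148+498 = 9616 ops/s.
Column-greedy (each instance in turn goes to its best remaining tenant) gives 9306 ops/s, worse by 310.
Next-best assignment: Onyx→Machine M7, Iris→Machine M6, Harbor→Machine M5, Delta→Machine M4, Ridgeline→Machine M1 = 9306 ops/s.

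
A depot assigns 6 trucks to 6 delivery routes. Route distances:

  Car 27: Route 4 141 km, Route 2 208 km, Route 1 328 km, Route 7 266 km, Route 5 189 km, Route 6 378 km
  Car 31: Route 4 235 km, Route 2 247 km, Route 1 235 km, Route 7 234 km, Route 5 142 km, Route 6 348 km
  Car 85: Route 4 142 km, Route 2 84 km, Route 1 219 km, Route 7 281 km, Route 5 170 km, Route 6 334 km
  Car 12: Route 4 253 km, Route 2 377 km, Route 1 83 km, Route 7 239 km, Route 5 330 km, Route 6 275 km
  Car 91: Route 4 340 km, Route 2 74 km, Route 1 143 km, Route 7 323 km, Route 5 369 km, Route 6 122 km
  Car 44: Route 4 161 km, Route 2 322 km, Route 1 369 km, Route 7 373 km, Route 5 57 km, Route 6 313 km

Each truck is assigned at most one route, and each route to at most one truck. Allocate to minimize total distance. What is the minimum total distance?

Min total: 721 km

Optimal: Car 27→Route 4 (141 km), Car 31→Route 7 (234 km), Car 85→Route 2 (84 km), Car 12→Route 1 (83 km), Car 91→Route 6 (122 km), Car 44→Route 5 (57 km) — total 141+234+84+83+122+57 = 721 km.
Swapping Car 12↔Car 27 (Car 12→Route 4 253 km, Car 27→Route 1 328 km) adds 357.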